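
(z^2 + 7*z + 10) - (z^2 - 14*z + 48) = 21*z - 38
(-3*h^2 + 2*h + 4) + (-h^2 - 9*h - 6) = -4*h^2 - 7*h - 2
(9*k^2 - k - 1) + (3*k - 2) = 9*k^2 + 2*k - 3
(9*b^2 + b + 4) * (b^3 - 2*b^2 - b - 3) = 9*b^5 - 17*b^4 - 7*b^3 - 36*b^2 - 7*b - 12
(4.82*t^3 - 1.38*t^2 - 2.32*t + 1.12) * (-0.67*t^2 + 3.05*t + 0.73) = -3.2294*t^5 + 15.6256*t^4 + 0.864000000000001*t^3 - 8.8338*t^2 + 1.7224*t + 0.8176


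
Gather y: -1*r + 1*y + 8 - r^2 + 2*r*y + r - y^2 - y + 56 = -r^2 + 2*r*y - y^2 + 64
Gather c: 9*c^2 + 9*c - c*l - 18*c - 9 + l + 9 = 9*c^2 + c*(-l - 9) + l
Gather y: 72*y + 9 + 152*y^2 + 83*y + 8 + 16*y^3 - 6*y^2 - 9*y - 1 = 16*y^3 + 146*y^2 + 146*y + 16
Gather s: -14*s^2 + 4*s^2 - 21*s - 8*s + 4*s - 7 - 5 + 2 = -10*s^2 - 25*s - 10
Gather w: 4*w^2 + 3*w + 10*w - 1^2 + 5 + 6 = 4*w^2 + 13*w + 10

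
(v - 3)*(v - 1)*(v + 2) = v^3 - 2*v^2 - 5*v + 6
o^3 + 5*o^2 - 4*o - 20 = (o - 2)*(o + 2)*(o + 5)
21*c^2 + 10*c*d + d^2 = (3*c + d)*(7*c + d)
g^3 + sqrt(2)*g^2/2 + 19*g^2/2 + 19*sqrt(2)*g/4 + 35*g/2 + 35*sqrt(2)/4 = (g + 5/2)*(g + 7)*(g + sqrt(2)/2)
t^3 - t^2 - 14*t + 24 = (t - 3)*(t - 2)*(t + 4)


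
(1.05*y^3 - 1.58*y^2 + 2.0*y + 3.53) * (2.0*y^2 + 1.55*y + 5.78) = 2.1*y^5 - 1.5325*y^4 + 7.62*y^3 + 1.0276*y^2 + 17.0315*y + 20.4034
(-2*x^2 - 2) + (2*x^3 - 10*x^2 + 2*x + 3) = 2*x^3 - 12*x^2 + 2*x + 1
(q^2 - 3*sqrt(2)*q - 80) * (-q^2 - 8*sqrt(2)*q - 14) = -q^4 - 5*sqrt(2)*q^3 + 114*q^2 + 682*sqrt(2)*q + 1120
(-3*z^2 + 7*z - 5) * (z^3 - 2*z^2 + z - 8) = -3*z^5 + 13*z^4 - 22*z^3 + 41*z^2 - 61*z + 40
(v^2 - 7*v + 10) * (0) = 0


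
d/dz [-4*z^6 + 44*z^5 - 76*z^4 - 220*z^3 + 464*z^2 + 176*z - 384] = -24*z^5 + 220*z^4 - 304*z^3 - 660*z^2 + 928*z + 176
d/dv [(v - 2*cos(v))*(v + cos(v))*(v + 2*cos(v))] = -v^2*sin(v) + 3*v^2 + 4*v*sin(2*v) + 2*v*cos(v) + 12*sin(v)*cos(v)^2 - 4*cos(v)^2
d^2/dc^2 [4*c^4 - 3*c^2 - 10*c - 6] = 48*c^2 - 6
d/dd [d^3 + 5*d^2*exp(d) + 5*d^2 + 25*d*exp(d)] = 5*d^2*exp(d) + 3*d^2 + 35*d*exp(d) + 10*d + 25*exp(d)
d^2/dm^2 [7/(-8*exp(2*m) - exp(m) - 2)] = 7*(-2*(16*exp(m) + 1)^2*exp(m) + (32*exp(m) + 1)*(8*exp(2*m) + exp(m) + 2))*exp(m)/(8*exp(2*m) + exp(m) + 2)^3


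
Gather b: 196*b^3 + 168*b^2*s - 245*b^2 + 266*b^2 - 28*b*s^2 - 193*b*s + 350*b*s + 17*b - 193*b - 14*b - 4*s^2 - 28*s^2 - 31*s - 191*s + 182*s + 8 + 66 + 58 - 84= 196*b^3 + b^2*(168*s + 21) + b*(-28*s^2 + 157*s - 190) - 32*s^2 - 40*s + 48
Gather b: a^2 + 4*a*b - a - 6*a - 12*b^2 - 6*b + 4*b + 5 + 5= a^2 - 7*a - 12*b^2 + b*(4*a - 2) + 10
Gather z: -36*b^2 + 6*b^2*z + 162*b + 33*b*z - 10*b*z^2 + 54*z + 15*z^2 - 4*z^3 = -36*b^2 + 162*b - 4*z^3 + z^2*(15 - 10*b) + z*(6*b^2 + 33*b + 54)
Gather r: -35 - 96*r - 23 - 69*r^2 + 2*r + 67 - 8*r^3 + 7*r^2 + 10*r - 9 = -8*r^3 - 62*r^2 - 84*r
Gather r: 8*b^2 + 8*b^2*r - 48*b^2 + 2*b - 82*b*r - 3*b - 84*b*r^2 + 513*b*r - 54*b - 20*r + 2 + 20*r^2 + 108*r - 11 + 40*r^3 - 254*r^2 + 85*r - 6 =-40*b^2 - 55*b + 40*r^3 + r^2*(-84*b - 234) + r*(8*b^2 + 431*b + 173) - 15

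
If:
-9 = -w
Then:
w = 9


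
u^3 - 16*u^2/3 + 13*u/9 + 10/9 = (u - 5)*(u - 2/3)*(u + 1/3)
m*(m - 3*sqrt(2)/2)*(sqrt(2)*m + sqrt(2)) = sqrt(2)*m^3 - 3*m^2 + sqrt(2)*m^2 - 3*m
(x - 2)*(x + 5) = x^2 + 3*x - 10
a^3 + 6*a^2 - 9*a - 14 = (a - 2)*(a + 1)*(a + 7)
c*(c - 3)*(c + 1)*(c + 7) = c^4 + 5*c^3 - 17*c^2 - 21*c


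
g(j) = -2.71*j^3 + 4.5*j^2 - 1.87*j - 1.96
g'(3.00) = -48.04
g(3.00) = -40.24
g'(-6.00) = -348.55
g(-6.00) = 756.62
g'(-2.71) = -85.97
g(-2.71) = 90.09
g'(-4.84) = -235.88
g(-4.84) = 419.77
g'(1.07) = -1.55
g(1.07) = -2.13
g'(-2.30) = -65.58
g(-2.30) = 59.12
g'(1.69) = -9.88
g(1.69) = -5.35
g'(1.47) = -6.21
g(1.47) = -3.59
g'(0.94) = -0.59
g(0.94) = -1.99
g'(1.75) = -11.02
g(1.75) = -5.98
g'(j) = -8.13*j^2 + 9.0*j - 1.87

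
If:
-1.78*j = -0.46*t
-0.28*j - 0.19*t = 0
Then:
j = 0.00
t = 0.00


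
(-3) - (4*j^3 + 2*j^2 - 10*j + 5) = -4*j^3 - 2*j^2 + 10*j - 8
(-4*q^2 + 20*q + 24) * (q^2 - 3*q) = -4*q^4 + 32*q^3 - 36*q^2 - 72*q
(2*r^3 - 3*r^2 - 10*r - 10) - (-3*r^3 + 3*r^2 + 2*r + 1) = 5*r^3 - 6*r^2 - 12*r - 11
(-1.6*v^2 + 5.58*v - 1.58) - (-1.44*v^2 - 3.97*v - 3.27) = -0.16*v^2 + 9.55*v + 1.69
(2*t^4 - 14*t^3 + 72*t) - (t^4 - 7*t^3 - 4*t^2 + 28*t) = t^4 - 7*t^3 + 4*t^2 + 44*t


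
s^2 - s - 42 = (s - 7)*(s + 6)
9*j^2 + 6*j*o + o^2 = (3*j + o)^2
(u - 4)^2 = u^2 - 8*u + 16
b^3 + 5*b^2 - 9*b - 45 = (b - 3)*(b + 3)*(b + 5)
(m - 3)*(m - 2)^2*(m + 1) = m^4 - 6*m^3 + 9*m^2 + 4*m - 12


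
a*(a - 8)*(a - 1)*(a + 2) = a^4 - 7*a^3 - 10*a^2 + 16*a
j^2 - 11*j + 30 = (j - 6)*(j - 5)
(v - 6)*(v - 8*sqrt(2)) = v^2 - 8*sqrt(2)*v - 6*v + 48*sqrt(2)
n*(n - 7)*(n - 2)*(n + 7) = n^4 - 2*n^3 - 49*n^2 + 98*n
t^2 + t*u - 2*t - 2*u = (t - 2)*(t + u)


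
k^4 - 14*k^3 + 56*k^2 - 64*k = k*(k - 8)*(k - 4)*(k - 2)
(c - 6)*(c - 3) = c^2 - 9*c + 18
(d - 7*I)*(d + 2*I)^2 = d^3 - 3*I*d^2 + 24*d + 28*I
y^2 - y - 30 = (y - 6)*(y + 5)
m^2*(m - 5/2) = m^3 - 5*m^2/2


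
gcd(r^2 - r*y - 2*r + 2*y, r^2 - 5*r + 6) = r - 2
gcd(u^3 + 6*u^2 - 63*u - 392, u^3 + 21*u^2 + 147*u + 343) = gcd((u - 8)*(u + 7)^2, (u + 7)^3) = u^2 + 14*u + 49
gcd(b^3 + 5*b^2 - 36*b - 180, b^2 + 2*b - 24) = b + 6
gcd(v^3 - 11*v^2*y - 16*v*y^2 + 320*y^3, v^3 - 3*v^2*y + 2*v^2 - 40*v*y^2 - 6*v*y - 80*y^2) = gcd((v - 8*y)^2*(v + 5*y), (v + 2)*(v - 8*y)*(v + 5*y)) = -v^2 + 3*v*y + 40*y^2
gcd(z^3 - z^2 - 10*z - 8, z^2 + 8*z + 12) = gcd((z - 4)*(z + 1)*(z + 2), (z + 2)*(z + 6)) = z + 2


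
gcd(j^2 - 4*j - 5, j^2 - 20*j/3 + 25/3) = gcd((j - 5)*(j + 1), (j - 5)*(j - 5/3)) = j - 5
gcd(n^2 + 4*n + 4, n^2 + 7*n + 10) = n + 2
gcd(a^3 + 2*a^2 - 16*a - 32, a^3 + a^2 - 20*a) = a - 4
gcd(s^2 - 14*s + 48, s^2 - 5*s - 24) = s - 8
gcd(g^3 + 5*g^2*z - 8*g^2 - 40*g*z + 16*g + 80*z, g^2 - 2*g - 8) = g - 4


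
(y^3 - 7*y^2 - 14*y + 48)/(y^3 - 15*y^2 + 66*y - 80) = (y + 3)/(y - 5)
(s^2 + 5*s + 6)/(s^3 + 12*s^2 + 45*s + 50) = (s + 3)/(s^2 + 10*s + 25)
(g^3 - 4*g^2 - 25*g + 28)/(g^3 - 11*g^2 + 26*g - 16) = (g^2 - 3*g - 28)/(g^2 - 10*g + 16)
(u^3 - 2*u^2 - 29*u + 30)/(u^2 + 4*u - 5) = u - 6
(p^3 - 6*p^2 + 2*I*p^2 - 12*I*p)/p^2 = p - 6 + 2*I - 12*I/p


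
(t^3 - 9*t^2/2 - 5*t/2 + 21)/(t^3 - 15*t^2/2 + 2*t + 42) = (t - 3)/(t - 6)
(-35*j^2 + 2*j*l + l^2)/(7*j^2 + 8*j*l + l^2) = (-5*j + l)/(j + l)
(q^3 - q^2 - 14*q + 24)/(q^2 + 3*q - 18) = (q^2 + 2*q - 8)/(q + 6)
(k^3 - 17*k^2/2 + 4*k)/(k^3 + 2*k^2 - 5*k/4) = 2*(k - 8)/(2*k + 5)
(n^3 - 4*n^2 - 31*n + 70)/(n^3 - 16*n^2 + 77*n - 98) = (n + 5)/(n - 7)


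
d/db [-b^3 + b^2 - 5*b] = -3*b^2 + 2*b - 5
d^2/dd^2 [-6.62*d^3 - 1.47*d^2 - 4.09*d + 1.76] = -39.72*d - 2.94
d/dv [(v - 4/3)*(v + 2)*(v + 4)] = v*(9*v + 28)/3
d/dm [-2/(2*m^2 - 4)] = 2*m/(m^2 - 2)^2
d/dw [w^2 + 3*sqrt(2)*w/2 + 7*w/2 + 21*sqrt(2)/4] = 2*w + 3*sqrt(2)/2 + 7/2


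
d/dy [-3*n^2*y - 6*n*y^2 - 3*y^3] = -3*n^2 - 12*n*y - 9*y^2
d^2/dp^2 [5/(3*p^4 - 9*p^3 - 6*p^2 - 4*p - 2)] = 10*(3*(-6*p^2 + 9*p + 2)*(-3*p^4 + 9*p^3 + 6*p^2 + 4*p + 2) - (-12*p^3 + 27*p^2 + 12*p + 4)^2)/(-3*p^4 + 9*p^3 + 6*p^2 + 4*p + 2)^3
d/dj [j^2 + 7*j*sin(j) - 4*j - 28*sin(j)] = 7*j*cos(j) + 2*j + 7*sin(j) - 28*cos(j) - 4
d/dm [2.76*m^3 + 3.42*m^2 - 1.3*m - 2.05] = 8.28*m^2 + 6.84*m - 1.3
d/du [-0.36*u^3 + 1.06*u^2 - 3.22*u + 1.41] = -1.08*u^2 + 2.12*u - 3.22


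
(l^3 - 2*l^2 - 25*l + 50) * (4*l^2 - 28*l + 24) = 4*l^5 - 36*l^4 - 20*l^3 + 852*l^2 - 2000*l + 1200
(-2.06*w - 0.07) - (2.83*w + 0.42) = -4.89*w - 0.49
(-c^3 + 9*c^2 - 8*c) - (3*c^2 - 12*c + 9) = -c^3 + 6*c^2 + 4*c - 9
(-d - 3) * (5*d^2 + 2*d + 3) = -5*d^3 - 17*d^2 - 9*d - 9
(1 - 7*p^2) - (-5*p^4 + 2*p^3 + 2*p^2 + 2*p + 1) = 5*p^4 - 2*p^3 - 9*p^2 - 2*p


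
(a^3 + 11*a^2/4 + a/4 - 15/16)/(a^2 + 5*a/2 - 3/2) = (8*a^2 + 26*a + 15)/(8*(a + 3))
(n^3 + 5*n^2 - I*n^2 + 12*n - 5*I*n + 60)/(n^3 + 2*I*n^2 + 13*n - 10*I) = (n^3 + n^2*(5 - I) + n*(12 - 5*I) + 60)/(n^3 + 2*I*n^2 + 13*n - 10*I)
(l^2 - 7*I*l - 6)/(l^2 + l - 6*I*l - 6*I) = (l - I)/(l + 1)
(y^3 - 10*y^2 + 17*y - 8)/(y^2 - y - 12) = (-y^3 + 10*y^2 - 17*y + 8)/(-y^2 + y + 12)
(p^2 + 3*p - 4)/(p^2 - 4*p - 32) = (p - 1)/(p - 8)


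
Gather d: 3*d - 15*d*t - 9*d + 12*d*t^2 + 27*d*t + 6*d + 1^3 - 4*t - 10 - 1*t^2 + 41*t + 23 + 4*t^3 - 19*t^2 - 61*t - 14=d*(12*t^2 + 12*t) + 4*t^3 - 20*t^2 - 24*t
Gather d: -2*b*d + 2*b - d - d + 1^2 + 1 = 2*b + d*(-2*b - 2) + 2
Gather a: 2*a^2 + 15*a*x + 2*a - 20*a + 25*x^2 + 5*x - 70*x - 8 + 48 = 2*a^2 + a*(15*x - 18) + 25*x^2 - 65*x + 40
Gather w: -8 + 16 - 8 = 0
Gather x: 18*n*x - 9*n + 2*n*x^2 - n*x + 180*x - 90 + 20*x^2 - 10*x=-9*n + x^2*(2*n + 20) + x*(17*n + 170) - 90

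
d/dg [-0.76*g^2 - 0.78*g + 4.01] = -1.52*g - 0.78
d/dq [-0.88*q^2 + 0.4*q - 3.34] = 0.4 - 1.76*q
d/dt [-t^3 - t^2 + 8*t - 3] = -3*t^2 - 2*t + 8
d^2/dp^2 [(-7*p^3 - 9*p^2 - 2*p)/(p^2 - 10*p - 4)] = 8*(-205*p^3 - 237*p^2 - 90*p - 16)/(p^6 - 30*p^5 + 288*p^4 - 760*p^3 - 1152*p^2 - 480*p - 64)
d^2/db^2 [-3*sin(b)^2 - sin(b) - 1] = sin(b) - 6*cos(2*b)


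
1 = 1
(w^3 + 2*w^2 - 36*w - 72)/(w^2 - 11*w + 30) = (w^2 + 8*w + 12)/(w - 5)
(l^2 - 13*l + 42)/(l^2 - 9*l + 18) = (l - 7)/(l - 3)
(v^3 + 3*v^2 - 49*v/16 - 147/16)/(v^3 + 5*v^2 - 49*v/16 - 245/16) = (v + 3)/(v + 5)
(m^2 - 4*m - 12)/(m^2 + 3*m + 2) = (m - 6)/(m + 1)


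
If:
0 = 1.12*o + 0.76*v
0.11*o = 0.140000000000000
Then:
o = 1.27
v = -1.88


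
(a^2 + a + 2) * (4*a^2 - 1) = 4*a^4 + 4*a^3 + 7*a^2 - a - 2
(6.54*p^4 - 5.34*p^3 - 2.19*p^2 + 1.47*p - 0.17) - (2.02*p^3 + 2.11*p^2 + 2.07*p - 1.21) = 6.54*p^4 - 7.36*p^3 - 4.3*p^2 - 0.6*p + 1.04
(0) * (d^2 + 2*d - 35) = 0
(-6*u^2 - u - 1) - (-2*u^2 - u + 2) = -4*u^2 - 3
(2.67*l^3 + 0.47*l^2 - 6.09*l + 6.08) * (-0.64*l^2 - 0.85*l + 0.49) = -1.7088*l^5 - 2.5703*l^4 + 4.8064*l^3 + 1.5156*l^2 - 8.1521*l + 2.9792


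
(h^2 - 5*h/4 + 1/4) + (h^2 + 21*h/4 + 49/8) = 2*h^2 + 4*h + 51/8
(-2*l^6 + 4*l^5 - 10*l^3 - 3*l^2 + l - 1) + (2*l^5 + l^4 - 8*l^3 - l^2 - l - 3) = -2*l^6 + 6*l^5 + l^4 - 18*l^3 - 4*l^2 - 4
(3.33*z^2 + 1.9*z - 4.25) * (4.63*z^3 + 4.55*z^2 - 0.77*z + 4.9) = 15.4179*z^5 + 23.9485*z^4 - 13.5966*z^3 - 4.4835*z^2 + 12.5825*z - 20.825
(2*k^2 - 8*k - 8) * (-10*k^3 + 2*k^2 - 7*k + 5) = -20*k^5 + 84*k^4 + 50*k^3 + 50*k^2 + 16*k - 40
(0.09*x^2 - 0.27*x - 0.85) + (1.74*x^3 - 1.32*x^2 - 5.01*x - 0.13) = 1.74*x^3 - 1.23*x^2 - 5.28*x - 0.98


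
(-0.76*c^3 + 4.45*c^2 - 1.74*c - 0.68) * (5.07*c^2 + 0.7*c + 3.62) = -3.8532*c^5 + 22.0295*c^4 - 8.458*c^3 + 11.4434*c^2 - 6.7748*c - 2.4616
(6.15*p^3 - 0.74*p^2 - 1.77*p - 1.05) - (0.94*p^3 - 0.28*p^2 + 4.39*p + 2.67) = 5.21*p^3 - 0.46*p^2 - 6.16*p - 3.72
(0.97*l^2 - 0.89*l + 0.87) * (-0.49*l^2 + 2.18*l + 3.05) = -0.4753*l^4 + 2.5507*l^3 + 0.592*l^2 - 0.8179*l + 2.6535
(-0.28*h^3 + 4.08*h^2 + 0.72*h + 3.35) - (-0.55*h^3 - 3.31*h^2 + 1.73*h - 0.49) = 0.27*h^3 + 7.39*h^2 - 1.01*h + 3.84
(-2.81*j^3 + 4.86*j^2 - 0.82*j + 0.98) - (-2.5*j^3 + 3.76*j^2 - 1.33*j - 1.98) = -0.31*j^3 + 1.1*j^2 + 0.51*j + 2.96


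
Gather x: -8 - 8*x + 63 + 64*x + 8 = 56*x + 63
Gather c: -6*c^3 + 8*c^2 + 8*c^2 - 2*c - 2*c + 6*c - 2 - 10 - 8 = -6*c^3 + 16*c^2 + 2*c - 20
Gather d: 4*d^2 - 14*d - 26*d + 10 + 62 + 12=4*d^2 - 40*d + 84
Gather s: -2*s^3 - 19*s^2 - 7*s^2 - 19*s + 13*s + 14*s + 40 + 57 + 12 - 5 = -2*s^3 - 26*s^2 + 8*s + 104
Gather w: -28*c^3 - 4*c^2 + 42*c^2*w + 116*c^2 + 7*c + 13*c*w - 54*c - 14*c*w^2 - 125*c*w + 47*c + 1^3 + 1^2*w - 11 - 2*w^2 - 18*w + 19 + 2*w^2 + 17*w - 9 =-28*c^3 + 112*c^2 - 14*c*w^2 + w*(42*c^2 - 112*c)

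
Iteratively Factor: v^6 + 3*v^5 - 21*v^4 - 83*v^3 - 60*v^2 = (v + 1)*(v^5 + 2*v^4 - 23*v^3 - 60*v^2) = (v + 1)*(v + 3)*(v^4 - v^3 - 20*v^2) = (v + 1)*(v + 3)*(v + 4)*(v^3 - 5*v^2) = v*(v + 1)*(v + 3)*(v + 4)*(v^2 - 5*v) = v^2*(v + 1)*(v + 3)*(v + 4)*(v - 5)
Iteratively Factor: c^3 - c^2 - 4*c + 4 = (c - 2)*(c^2 + c - 2) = (c - 2)*(c - 1)*(c + 2)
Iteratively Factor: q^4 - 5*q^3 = (q)*(q^3 - 5*q^2) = q*(q - 5)*(q^2) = q^2*(q - 5)*(q)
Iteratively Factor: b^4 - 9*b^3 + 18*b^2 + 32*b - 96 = (b - 4)*(b^3 - 5*b^2 - 2*b + 24) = (b - 4)^2*(b^2 - b - 6) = (b - 4)^2*(b - 3)*(b + 2)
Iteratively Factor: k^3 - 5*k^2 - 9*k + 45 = (k - 3)*(k^2 - 2*k - 15) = (k - 5)*(k - 3)*(k + 3)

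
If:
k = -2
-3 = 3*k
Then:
No Solution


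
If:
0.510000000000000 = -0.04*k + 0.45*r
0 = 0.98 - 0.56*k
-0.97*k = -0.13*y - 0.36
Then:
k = 1.75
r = 1.29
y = 10.29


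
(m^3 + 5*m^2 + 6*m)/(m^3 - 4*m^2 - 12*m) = (m + 3)/(m - 6)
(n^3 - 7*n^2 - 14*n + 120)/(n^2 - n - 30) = (n^2 - n - 20)/(n + 5)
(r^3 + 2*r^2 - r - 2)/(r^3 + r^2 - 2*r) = (r + 1)/r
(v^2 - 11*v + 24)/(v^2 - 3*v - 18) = (-v^2 + 11*v - 24)/(-v^2 + 3*v + 18)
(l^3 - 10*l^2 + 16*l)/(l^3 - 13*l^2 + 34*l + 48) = l*(l - 2)/(l^2 - 5*l - 6)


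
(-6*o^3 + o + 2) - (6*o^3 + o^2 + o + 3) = -12*o^3 - o^2 - 1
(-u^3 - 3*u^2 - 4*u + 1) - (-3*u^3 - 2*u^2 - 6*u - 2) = 2*u^3 - u^2 + 2*u + 3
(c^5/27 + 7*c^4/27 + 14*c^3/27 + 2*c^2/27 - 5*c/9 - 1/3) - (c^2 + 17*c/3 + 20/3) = c^5/27 + 7*c^4/27 + 14*c^3/27 - 25*c^2/27 - 56*c/9 - 7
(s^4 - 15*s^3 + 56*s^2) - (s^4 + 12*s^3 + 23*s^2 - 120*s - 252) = -27*s^3 + 33*s^2 + 120*s + 252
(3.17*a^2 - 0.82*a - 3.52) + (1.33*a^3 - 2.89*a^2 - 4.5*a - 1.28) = 1.33*a^3 + 0.28*a^2 - 5.32*a - 4.8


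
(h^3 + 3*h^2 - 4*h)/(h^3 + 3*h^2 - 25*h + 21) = h*(h + 4)/(h^2 + 4*h - 21)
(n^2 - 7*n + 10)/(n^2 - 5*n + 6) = (n - 5)/(n - 3)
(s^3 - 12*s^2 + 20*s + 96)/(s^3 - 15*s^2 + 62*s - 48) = (s + 2)/(s - 1)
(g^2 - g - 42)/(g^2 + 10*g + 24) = (g - 7)/(g + 4)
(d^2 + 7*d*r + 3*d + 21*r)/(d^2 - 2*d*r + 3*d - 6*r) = (-d - 7*r)/(-d + 2*r)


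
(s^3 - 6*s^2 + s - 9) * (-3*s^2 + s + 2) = -3*s^5 + 19*s^4 - 7*s^3 + 16*s^2 - 7*s - 18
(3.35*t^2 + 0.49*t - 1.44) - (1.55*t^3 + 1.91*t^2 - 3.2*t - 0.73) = -1.55*t^3 + 1.44*t^2 + 3.69*t - 0.71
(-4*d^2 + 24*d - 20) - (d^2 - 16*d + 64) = -5*d^2 + 40*d - 84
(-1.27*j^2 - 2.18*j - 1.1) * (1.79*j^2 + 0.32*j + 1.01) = -2.2733*j^4 - 4.3086*j^3 - 3.9493*j^2 - 2.5538*j - 1.111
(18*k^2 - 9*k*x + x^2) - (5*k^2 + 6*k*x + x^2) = 13*k^2 - 15*k*x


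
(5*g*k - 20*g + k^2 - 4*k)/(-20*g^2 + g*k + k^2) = (4 - k)/(4*g - k)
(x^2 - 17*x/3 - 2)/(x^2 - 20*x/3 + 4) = (3*x + 1)/(3*x - 2)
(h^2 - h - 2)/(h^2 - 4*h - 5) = (h - 2)/(h - 5)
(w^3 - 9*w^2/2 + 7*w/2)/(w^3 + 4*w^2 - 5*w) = (w - 7/2)/(w + 5)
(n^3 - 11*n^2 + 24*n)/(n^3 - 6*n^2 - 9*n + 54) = n*(n - 8)/(n^2 - 3*n - 18)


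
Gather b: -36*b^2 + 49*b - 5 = -36*b^2 + 49*b - 5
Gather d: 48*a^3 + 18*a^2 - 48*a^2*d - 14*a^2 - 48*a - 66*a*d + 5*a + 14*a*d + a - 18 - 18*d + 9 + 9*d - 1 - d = 48*a^3 + 4*a^2 - 42*a + d*(-48*a^2 - 52*a - 10) - 10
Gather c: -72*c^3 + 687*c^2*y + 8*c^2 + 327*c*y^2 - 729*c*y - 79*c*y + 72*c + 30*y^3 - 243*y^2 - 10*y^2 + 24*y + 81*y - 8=-72*c^3 + c^2*(687*y + 8) + c*(327*y^2 - 808*y + 72) + 30*y^3 - 253*y^2 + 105*y - 8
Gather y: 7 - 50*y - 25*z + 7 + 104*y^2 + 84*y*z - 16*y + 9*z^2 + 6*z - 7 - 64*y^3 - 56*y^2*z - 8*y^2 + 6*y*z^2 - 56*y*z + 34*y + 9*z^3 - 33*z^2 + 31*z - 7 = -64*y^3 + y^2*(96 - 56*z) + y*(6*z^2 + 28*z - 32) + 9*z^3 - 24*z^2 + 12*z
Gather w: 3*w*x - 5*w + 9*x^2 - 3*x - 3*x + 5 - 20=w*(3*x - 5) + 9*x^2 - 6*x - 15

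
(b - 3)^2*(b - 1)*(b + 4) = b^4 - 3*b^3 - 13*b^2 + 51*b - 36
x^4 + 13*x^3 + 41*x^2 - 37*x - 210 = (x - 2)*(x + 3)*(x + 5)*(x + 7)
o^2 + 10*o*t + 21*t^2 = (o + 3*t)*(o + 7*t)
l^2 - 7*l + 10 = (l - 5)*(l - 2)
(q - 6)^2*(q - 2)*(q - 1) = q^4 - 15*q^3 + 74*q^2 - 132*q + 72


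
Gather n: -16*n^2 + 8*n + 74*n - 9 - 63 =-16*n^2 + 82*n - 72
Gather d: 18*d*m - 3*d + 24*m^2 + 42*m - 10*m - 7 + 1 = d*(18*m - 3) + 24*m^2 + 32*m - 6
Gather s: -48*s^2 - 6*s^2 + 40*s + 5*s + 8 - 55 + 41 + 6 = -54*s^2 + 45*s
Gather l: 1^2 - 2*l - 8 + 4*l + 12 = 2*l + 5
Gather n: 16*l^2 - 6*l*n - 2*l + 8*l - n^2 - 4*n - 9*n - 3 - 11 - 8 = 16*l^2 + 6*l - n^2 + n*(-6*l - 13) - 22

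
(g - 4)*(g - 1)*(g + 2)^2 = g^4 - g^3 - 12*g^2 - 4*g + 16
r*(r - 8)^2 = r^3 - 16*r^2 + 64*r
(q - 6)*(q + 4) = q^2 - 2*q - 24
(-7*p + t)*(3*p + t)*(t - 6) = -21*p^2*t + 126*p^2 - 4*p*t^2 + 24*p*t + t^3 - 6*t^2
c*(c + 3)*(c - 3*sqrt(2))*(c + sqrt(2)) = c^4 - 2*sqrt(2)*c^3 + 3*c^3 - 6*sqrt(2)*c^2 - 6*c^2 - 18*c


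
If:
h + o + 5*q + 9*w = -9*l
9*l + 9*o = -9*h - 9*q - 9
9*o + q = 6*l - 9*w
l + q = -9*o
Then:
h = 22*w/7 - 11/9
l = 9*w/7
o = 11*w/28 - 1/36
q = 1/4 - 135*w/28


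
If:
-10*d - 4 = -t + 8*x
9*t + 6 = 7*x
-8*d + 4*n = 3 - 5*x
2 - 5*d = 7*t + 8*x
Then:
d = -998/885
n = -9379/3540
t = 8/177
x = 54/59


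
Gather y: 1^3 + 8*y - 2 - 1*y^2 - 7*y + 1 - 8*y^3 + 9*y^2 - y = -8*y^3 + 8*y^2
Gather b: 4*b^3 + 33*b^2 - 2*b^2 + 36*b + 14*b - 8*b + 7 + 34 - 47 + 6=4*b^3 + 31*b^2 + 42*b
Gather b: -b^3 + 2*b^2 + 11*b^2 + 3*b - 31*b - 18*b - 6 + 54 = -b^3 + 13*b^2 - 46*b + 48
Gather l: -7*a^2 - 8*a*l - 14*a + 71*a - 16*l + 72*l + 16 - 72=-7*a^2 + 57*a + l*(56 - 8*a) - 56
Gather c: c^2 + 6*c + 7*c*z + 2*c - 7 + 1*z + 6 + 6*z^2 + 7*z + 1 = c^2 + c*(7*z + 8) + 6*z^2 + 8*z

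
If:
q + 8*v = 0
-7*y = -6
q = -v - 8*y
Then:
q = -384/49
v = 48/49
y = 6/7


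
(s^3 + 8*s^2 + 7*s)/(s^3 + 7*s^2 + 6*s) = (s + 7)/(s + 6)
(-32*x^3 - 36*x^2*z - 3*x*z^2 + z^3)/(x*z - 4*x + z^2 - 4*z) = (-32*x^2 - 4*x*z + z^2)/(z - 4)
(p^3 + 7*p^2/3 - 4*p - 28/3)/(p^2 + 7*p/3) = p - 4/p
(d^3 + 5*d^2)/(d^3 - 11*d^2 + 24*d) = d*(d + 5)/(d^2 - 11*d + 24)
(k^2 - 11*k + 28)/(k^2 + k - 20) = (k - 7)/(k + 5)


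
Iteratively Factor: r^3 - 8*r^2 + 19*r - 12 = (r - 3)*(r^2 - 5*r + 4) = (r - 4)*(r - 3)*(r - 1)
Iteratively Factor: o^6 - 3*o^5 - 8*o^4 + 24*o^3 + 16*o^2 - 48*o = (o + 2)*(o^5 - 5*o^4 + 2*o^3 + 20*o^2 - 24*o) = (o - 3)*(o + 2)*(o^4 - 2*o^3 - 4*o^2 + 8*o) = (o - 3)*(o + 2)^2*(o^3 - 4*o^2 + 4*o) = o*(o - 3)*(o + 2)^2*(o^2 - 4*o + 4) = o*(o - 3)*(o - 2)*(o + 2)^2*(o - 2)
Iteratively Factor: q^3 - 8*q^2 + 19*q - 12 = (q - 1)*(q^2 - 7*q + 12) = (q - 4)*(q - 1)*(q - 3)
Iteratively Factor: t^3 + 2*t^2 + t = (t + 1)*(t^2 + t) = t*(t + 1)*(t + 1)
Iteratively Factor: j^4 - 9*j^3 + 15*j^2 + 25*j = (j - 5)*(j^3 - 4*j^2 - 5*j) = j*(j - 5)*(j^2 - 4*j - 5) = j*(j - 5)^2*(j + 1)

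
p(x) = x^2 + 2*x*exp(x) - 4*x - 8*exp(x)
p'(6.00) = 2428.57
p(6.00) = 1625.72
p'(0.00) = -10.00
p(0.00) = -8.00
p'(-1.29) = -8.94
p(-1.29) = 3.91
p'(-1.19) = -8.93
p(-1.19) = 3.02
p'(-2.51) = -9.92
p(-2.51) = 15.28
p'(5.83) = 1934.09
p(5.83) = 1256.38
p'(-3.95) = -12.17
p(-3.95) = 31.10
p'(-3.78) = -11.87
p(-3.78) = 29.05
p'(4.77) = 422.97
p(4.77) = 185.27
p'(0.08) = -10.17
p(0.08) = -8.81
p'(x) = 2*x*exp(x) + 2*x - 6*exp(x) - 4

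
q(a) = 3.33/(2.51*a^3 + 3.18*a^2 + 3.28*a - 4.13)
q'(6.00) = -0.00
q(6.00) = 0.00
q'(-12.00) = -0.00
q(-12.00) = -0.00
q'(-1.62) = -0.31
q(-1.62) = -0.28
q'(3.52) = -0.02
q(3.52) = 0.02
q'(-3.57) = -0.03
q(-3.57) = -0.04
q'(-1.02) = -0.33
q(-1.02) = -0.49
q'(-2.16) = -0.17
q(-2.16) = -0.15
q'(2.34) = -0.07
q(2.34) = 0.06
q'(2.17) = -0.09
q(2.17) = 0.08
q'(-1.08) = -0.34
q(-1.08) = -0.47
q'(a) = 3.33*(-7.53*a^2 - 6.36*a - 3.28)/(2.51*a^3 + 3.18*a^2 + 3.28*a - 4.13)^2 = (-25.0749*a^2 - 21.1788*a - 10.9224)/(2.51*a^3 + 3.18*a^2 + 3.28*a - 4.13)^2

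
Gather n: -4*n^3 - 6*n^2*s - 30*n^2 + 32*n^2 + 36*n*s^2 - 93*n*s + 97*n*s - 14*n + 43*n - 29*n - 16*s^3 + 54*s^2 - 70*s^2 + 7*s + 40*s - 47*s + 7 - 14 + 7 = -4*n^3 + n^2*(2 - 6*s) + n*(36*s^2 + 4*s) - 16*s^3 - 16*s^2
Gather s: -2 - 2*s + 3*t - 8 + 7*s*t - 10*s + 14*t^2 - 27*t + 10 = s*(7*t - 12) + 14*t^2 - 24*t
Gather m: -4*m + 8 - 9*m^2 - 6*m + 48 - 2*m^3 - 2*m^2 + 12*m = -2*m^3 - 11*m^2 + 2*m + 56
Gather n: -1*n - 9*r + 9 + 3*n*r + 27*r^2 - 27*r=n*(3*r - 1) + 27*r^2 - 36*r + 9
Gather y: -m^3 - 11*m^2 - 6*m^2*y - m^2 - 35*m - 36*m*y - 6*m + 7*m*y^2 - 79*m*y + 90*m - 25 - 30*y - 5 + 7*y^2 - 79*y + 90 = -m^3 - 12*m^2 + 49*m + y^2*(7*m + 7) + y*(-6*m^2 - 115*m - 109) + 60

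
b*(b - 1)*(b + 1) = b^3 - b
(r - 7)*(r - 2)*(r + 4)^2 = r^4 - r^3 - 42*r^2 - 32*r + 224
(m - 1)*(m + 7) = m^2 + 6*m - 7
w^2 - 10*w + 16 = (w - 8)*(w - 2)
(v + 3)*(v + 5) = v^2 + 8*v + 15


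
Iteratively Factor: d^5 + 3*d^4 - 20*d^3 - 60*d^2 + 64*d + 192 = (d + 2)*(d^4 + d^3 - 22*d^2 - 16*d + 96) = (d - 4)*(d + 2)*(d^3 + 5*d^2 - 2*d - 24) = (d - 4)*(d - 2)*(d + 2)*(d^2 + 7*d + 12) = (d - 4)*(d - 2)*(d + 2)*(d + 4)*(d + 3)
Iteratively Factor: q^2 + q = (q)*(q + 1)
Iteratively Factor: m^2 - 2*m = (m - 2)*(m)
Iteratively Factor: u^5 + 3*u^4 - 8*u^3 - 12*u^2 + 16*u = (u - 1)*(u^4 + 4*u^3 - 4*u^2 - 16*u) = (u - 1)*(u + 2)*(u^3 + 2*u^2 - 8*u) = (u - 2)*(u - 1)*(u + 2)*(u^2 + 4*u) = u*(u - 2)*(u - 1)*(u + 2)*(u + 4)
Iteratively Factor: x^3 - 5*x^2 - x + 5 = (x - 1)*(x^2 - 4*x - 5) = (x - 1)*(x + 1)*(x - 5)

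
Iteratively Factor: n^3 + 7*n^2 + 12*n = (n + 4)*(n^2 + 3*n) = (n + 3)*(n + 4)*(n)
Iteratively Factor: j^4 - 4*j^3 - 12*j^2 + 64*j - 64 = (j - 2)*(j^3 - 2*j^2 - 16*j + 32) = (j - 4)*(j - 2)*(j^2 + 2*j - 8) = (j - 4)*(j - 2)^2*(j + 4)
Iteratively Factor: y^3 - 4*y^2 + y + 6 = (y + 1)*(y^2 - 5*y + 6) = (y - 2)*(y + 1)*(y - 3)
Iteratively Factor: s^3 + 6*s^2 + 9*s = (s)*(s^2 + 6*s + 9) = s*(s + 3)*(s + 3)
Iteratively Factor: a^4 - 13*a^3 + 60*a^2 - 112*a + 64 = (a - 1)*(a^3 - 12*a^2 + 48*a - 64) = (a - 4)*(a - 1)*(a^2 - 8*a + 16) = (a - 4)^2*(a - 1)*(a - 4)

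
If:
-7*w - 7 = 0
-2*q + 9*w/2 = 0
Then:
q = -9/4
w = -1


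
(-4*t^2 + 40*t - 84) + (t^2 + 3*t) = -3*t^2 + 43*t - 84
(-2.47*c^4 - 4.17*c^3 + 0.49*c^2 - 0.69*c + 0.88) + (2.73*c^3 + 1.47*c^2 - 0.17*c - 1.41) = -2.47*c^4 - 1.44*c^3 + 1.96*c^2 - 0.86*c - 0.53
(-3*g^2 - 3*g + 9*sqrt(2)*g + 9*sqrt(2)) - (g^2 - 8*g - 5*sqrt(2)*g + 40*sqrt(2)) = -4*g^2 + 5*g + 14*sqrt(2)*g - 31*sqrt(2)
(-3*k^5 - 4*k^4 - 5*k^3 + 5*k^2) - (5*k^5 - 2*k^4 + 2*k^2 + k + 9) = -8*k^5 - 2*k^4 - 5*k^3 + 3*k^2 - k - 9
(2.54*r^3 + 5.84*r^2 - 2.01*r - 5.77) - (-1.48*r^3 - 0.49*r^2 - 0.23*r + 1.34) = 4.02*r^3 + 6.33*r^2 - 1.78*r - 7.11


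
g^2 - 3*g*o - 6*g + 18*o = (g - 6)*(g - 3*o)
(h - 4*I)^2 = h^2 - 8*I*h - 16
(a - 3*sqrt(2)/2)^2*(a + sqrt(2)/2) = a^3 - 5*sqrt(2)*a^2/2 + 3*a/2 + 9*sqrt(2)/4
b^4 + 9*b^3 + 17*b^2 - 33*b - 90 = (b - 2)*(b + 3)^2*(b + 5)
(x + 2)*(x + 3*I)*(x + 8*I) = x^3 + 2*x^2 + 11*I*x^2 - 24*x + 22*I*x - 48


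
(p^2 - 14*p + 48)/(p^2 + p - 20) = (p^2 - 14*p + 48)/(p^2 + p - 20)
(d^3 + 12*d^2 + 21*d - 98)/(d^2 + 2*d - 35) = (d^2 + 5*d - 14)/(d - 5)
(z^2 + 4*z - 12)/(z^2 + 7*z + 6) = (z - 2)/(z + 1)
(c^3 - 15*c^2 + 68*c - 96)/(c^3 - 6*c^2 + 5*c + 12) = (c - 8)/(c + 1)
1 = 1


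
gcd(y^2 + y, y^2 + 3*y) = y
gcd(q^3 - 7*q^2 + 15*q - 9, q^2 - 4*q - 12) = 1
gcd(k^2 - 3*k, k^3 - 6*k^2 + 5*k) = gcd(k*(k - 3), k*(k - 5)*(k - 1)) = k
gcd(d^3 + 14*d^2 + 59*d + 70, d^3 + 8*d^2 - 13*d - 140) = d^2 + 12*d + 35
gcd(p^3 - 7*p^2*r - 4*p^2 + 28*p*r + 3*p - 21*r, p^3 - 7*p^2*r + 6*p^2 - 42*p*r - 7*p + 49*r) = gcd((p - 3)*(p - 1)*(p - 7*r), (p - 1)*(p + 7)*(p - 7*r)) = p^2 - 7*p*r - p + 7*r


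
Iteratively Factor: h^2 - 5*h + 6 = (h - 2)*(h - 3)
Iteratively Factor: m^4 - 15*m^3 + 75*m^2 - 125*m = (m)*(m^3 - 15*m^2 + 75*m - 125) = m*(m - 5)*(m^2 - 10*m + 25) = m*(m - 5)^2*(m - 5)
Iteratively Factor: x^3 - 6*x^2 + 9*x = (x - 3)*(x^2 - 3*x) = (x - 3)^2*(x)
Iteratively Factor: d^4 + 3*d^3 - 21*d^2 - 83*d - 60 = (d + 3)*(d^3 - 21*d - 20) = (d - 5)*(d + 3)*(d^2 + 5*d + 4) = (d - 5)*(d + 1)*(d + 3)*(d + 4)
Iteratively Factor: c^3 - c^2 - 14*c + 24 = (c - 2)*(c^2 + c - 12) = (c - 3)*(c - 2)*(c + 4)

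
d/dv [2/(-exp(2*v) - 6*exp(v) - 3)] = 4*(exp(v) + 3)*exp(v)/(exp(2*v) + 6*exp(v) + 3)^2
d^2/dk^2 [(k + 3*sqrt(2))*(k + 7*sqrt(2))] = 2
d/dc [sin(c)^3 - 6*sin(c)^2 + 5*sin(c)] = (3*sin(c)^2 - 12*sin(c) + 5)*cos(c)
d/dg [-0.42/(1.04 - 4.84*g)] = -2.0328/(4.84*g - 1.04)^2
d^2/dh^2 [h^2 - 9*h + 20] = 2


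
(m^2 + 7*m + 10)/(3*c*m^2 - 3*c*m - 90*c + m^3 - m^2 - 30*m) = (m + 2)/(3*c*m - 18*c + m^2 - 6*m)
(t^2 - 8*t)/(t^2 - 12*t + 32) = t/(t - 4)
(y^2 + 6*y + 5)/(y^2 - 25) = (y + 1)/(y - 5)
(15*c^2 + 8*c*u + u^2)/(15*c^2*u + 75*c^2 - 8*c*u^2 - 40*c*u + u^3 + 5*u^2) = (15*c^2 + 8*c*u + u^2)/(15*c^2*u + 75*c^2 - 8*c*u^2 - 40*c*u + u^3 + 5*u^2)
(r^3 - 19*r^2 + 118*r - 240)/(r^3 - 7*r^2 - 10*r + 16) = (r^2 - 11*r + 30)/(r^2 + r - 2)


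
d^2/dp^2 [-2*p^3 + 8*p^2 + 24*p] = 16 - 12*p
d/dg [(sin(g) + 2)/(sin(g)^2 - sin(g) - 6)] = -cos(g)/(sin(g) - 3)^2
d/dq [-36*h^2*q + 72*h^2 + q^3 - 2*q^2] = -36*h^2 + 3*q^2 - 4*q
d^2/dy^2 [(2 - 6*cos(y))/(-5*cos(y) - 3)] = 28*(5*cos(y)^2 - 3*cos(y) - 10)/(5*cos(y) + 3)^3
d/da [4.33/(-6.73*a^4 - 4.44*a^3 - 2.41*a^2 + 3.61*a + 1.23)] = (116.5636*a^3 + 57.6756*a^2 + 20.8706*a - 15.6313)/(6.73*a^4 + 4.44*a^3 + 2.41*a^2 - 3.61*a - 1.23)^2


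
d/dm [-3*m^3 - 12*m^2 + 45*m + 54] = -9*m^2 - 24*m + 45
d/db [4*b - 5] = 4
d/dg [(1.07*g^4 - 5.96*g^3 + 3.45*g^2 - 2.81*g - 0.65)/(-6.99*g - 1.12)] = (-22.4379*g^4 + 78.5272*g^3 - 4.0899*g^2 - 7.728*g - 1.3963)/(48.8601*g^2 + 15.6576*g + 1.2544)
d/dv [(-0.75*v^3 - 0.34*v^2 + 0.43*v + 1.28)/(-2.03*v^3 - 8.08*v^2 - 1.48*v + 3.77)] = (5.3698*v^4 + 3.9658*v^3 + 3.2903*v^2 + 18.1212*v + 3.5155)/(4.1209*v^6 + 32.8048*v^5 + 71.2952*v^4 + 8.6106*v^3 - 58.7328*v^2 - 11.1592*v + 14.2129)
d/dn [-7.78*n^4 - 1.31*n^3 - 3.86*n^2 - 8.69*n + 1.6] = -31.12*n^3 - 3.93*n^2 - 7.72*n - 8.69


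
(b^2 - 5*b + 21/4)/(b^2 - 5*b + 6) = (b^2 - 5*b + 21/4)/(b^2 - 5*b + 6)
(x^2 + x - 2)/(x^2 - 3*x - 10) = (x - 1)/(x - 5)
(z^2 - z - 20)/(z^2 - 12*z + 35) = (z + 4)/(z - 7)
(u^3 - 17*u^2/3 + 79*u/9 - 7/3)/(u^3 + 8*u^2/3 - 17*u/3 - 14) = (u^2 - 10*u/3 + 1)/(u^2 + 5*u + 6)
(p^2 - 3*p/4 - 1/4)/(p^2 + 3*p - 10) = (4*p^2 - 3*p - 1)/(4*(p^2 + 3*p - 10))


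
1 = 1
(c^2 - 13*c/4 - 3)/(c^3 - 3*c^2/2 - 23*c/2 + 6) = (4*c + 3)/(2*(2*c^2 + 5*c - 3))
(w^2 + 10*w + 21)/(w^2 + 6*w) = (w^2 + 10*w + 21)/(w*(w + 6))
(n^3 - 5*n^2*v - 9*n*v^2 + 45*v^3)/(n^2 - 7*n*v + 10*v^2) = (-n^2 + 9*v^2)/(-n + 2*v)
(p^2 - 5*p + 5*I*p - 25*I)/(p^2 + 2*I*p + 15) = (p - 5)/(p - 3*I)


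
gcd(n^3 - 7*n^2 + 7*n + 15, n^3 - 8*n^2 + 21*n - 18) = n - 3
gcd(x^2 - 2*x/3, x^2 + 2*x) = x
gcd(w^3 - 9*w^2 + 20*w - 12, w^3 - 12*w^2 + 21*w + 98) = 1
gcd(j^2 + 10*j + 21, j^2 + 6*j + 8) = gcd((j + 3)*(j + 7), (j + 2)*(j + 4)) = 1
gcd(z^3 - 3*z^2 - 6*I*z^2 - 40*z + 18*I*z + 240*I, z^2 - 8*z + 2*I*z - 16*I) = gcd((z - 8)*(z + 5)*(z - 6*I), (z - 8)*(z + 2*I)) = z - 8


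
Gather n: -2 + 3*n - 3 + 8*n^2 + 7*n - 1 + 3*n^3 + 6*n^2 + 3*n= 3*n^3 + 14*n^2 + 13*n - 6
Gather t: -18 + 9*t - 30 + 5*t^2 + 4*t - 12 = 5*t^2 + 13*t - 60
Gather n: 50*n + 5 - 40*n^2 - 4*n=-40*n^2 + 46*n + 5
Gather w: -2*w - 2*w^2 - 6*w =-2*w^2 - 8*w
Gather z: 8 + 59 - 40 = 27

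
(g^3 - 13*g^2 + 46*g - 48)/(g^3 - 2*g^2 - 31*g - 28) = (-g^3 + 13*g^2 - 46*g + 48)/(-g^3 + 2*g^2 + 31*g + 28)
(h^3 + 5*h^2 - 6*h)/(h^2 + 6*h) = h - 1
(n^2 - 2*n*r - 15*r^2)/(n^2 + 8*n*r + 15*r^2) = (n - 5*r)/(n + 5*r)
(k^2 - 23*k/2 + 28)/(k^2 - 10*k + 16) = (k - 7/2)/(k - 2)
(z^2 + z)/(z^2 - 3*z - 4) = z/(z - 4)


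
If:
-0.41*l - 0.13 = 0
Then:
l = -0.32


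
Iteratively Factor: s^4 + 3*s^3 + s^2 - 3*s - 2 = (s - 1)*(s^3 + 4*s^2 + 5*s + 2) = (s - 1)*(s + 1)*(s^2 + 3*s + 2) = (s - 1)*(s + 1)*(s + 2)*(s + 1)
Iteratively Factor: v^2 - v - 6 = (v - 3)*(v + 2)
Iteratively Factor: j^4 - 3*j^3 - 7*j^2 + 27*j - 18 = (j - 3)*(j^3 - 7*j + 6) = (j - 3)*(j + 3)*(j^2 - 3*j + 2) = (j - 3)*(j - 2)*(j + 3)*(j - 1)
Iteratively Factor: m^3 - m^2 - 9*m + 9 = (m + 3)*(m^2 - 4*m + 3) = (m - 3)*(m + 3)*(m - 1)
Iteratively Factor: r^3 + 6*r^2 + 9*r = (r)*(r^2 + 6*r + 9) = r*(r + 3)*(r + 3)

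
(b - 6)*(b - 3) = b^2 - 9*b + 18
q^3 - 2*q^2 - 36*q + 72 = (q - 6)*(q - 2)*(q + 6)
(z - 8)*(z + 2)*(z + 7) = z^3 + z^2 - 58*z - 112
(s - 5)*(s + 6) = s^2 + s - 30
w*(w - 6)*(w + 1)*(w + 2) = w^4 - 3*w^3 - 16*w^2 - 12*w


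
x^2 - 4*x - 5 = (x - 5)*(x + 1)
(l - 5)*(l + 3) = l^2 - 2*l - 15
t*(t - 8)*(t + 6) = t^3 - 2*t^2 - 48*t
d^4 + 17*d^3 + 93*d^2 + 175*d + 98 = (d + 1)*(d + 2)*(d + 7)^2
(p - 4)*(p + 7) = p^2 + 3*p - 28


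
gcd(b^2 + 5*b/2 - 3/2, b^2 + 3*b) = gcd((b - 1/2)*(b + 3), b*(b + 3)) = b + 3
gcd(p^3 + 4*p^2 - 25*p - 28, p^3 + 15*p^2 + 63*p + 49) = p^2 + 8*p + 7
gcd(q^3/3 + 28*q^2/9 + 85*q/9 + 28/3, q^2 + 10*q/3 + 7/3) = q + 7/3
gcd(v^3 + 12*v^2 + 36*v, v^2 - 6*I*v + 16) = 1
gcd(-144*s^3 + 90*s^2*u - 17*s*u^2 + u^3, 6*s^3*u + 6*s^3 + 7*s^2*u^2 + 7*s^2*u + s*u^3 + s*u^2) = 1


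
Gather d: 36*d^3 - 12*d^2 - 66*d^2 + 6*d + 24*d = 36*d^3 - 78*d^2 + 30*d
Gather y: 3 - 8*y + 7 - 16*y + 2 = 12 - 24*y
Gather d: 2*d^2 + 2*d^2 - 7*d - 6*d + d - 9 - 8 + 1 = 4*d^2 - 12*d - 16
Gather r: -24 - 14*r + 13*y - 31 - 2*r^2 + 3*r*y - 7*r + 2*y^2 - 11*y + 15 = -2*r^2 + r*(3*y - 21) + 2*y^2 + 2*y - 40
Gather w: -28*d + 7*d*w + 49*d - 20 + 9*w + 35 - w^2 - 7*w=21*d - w^2 + w*(7*d + 2) + 15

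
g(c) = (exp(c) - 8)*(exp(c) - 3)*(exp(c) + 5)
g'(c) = (exp(c) - 8)*(exp(c) - 3)*exp(c) + (exp(c) - 8)*(exp(c) + 5)*exp(c) + (exp(c) - 3)*(exp(c) + 5)*exp(c)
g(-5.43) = 119.86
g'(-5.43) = -0.14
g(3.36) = 18115.62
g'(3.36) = 60744.68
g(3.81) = 78530.94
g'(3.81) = 250263.52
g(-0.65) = 102.32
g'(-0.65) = -19.03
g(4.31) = 377067.54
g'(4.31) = 1168706.25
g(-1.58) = 113.37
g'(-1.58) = -6.87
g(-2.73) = 117.95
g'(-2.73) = -2.07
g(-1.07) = 108.70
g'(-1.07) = -11.92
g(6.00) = 64671054.10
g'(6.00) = 195014343.62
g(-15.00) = 120.00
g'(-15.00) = 0.00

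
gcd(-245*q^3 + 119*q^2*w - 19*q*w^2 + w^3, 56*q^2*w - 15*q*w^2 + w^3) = 7*q - w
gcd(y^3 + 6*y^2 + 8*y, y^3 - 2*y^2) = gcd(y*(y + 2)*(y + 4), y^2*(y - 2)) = y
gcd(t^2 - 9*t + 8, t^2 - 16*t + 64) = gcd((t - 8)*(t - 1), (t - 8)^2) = t - 8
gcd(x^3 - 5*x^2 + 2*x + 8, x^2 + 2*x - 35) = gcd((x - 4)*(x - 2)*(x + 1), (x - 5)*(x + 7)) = 1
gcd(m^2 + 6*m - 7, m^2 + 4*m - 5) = m - 1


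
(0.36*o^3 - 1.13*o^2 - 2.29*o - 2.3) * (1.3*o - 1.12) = 0.468*o^4 - 1.8722*o^3 - 1.7114*o^2 - 0.425199999999999*o + 2.576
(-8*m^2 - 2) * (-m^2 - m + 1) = 8*m^4 + 8*m^3 - 6*m^2 + 2*m - 2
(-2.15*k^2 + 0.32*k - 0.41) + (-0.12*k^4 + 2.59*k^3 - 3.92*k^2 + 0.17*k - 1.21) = -0.12*k^4 + 2.59*k^3 - 6.07*k^2 + 0.49*k - 1.62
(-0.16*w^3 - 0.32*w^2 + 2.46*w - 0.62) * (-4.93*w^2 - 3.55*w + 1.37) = 0.7888*w^5 + 2.1456*w^4 - 11.211*w^3 - 6.1148*w^2 + 5.5712*w - 0.8494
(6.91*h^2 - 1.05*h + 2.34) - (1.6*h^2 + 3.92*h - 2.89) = 5.31*h^2 - 4.97*h + 5.23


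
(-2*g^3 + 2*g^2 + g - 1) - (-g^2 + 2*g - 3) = -2*g^3 + 3*g^2 - g + 2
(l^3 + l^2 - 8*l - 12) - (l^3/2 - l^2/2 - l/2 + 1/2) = l^3/2 + 3*l^2/2 - 15*l/2 - 25/2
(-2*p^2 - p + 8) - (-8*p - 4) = -2*p^2 + 7*p + 12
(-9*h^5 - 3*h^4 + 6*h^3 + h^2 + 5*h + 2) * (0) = 0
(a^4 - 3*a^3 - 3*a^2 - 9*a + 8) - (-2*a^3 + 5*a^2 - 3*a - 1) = a^4 - a^3 - 8*a^2 - 6*a + 9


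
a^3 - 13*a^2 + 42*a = a*(a - 7)*(a - 6)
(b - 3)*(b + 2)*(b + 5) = b^3 + 4*b^2 - 11*b - 30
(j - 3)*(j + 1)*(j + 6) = j^3 + 4*j^2 - 15*j - 18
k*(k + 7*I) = k^2 + 7*I*k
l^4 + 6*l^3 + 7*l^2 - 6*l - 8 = (l - 1)*(l + 1)*(l + 2)*(l + 4)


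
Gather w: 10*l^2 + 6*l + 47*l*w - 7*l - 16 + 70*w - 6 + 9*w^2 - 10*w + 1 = 10*l^2 - l + 9*w^2 + w*(47*l + 60) - 21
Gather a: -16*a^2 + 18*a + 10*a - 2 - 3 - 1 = -16*a^2 + 28*a - 6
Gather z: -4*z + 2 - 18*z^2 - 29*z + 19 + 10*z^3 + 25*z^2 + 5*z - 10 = 10*z^3 + 7*z^2 - 28*z + 11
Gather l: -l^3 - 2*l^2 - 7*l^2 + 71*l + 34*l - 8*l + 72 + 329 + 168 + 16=-l^3 - 9*l^2 + 97*l + 585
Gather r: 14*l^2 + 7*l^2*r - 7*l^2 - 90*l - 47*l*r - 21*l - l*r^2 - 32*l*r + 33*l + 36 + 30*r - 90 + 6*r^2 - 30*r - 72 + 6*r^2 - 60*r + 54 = 7*l^2 - 78*l + r^2*(12 - l) + r*(7*l^2 - 79*l - 60) - 72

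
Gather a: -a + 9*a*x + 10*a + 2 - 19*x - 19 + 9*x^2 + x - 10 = a*(9*x + 9) + 9*x^2 - 18*x - 27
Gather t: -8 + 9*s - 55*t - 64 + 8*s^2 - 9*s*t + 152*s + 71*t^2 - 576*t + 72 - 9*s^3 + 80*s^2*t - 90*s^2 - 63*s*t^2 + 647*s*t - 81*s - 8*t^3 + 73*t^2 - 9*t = -9*s^3 - 82*s^2 + 80*s - 8*t^3 + t^2*(144 - 63*s) + t*(80*s^2 + 638*s - 640)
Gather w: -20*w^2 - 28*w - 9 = -20*w^2 - 28*w - 9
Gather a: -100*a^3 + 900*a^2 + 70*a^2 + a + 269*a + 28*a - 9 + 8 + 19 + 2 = -100*a^3 + 970*a^2 + 298*a + 20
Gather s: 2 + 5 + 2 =9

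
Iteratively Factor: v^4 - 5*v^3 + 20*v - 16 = (v + 2)*(v^3 - 7*v^2 + 14*v - 8) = (v - 1)*(v + 2)*(v^2 - 6*v + 8) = (v - 2)*(v - 1)*(v + 2)*(v - 4)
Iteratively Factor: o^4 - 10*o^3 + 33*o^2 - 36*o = (o - 3)*(o^3 - 7*o^2 + 12*o) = (o - 3)^2*(o^2 - 4*o) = (o - 4)*(o - 3)^2*(o)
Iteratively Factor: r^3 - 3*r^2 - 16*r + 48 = (r + 4)*(r^2 - 7*r + 12) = (r - 3)*(r + 4)*(r - 4)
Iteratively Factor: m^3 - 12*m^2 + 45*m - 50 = (m - 5)*(m^2 - 7*m + 10) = (m - 5)^2*(m - 2)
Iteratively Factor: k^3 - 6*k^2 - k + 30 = (k - 3)*(k^2 - 3*k - 10) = (k - 5)*(k - 3)*(k + 2)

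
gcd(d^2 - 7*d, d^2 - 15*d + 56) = d - 7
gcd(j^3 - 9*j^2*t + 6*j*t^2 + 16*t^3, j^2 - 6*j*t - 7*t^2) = j + t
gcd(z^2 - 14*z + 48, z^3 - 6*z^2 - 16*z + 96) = z - 6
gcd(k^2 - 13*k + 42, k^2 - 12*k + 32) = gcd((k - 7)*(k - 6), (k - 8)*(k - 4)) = 1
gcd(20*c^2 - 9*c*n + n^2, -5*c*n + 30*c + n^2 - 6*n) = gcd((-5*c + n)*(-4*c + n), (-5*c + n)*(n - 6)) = 5*c - n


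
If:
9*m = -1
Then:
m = -1/9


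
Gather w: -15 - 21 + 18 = -18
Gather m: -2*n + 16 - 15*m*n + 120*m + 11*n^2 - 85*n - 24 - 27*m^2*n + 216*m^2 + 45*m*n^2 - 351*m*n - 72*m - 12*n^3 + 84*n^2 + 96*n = m^2*(216 - 27*n) + m*(45*n^2 - 366*n + 48) - 12*n^3 + 95*n^2 + 9*n - 8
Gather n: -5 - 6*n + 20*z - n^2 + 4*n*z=-n^2 + n*(4*z - 6) + 20*z - 5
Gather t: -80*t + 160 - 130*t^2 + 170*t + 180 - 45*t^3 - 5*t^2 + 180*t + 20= -45*t^3 - 135*t^2 + 270*t + 360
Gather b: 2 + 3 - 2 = 3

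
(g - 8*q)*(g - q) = g^2 - 9*g*q + 8*q^2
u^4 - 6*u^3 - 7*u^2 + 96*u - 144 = (u - 4)*(u - 3)^2*(u + 4)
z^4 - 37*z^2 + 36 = (z - 6)*(z - 1)*(z + 1)*(z + 6)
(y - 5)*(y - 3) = y^2 - 8*y + 15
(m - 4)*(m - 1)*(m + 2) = m^3 - 3*m^2 - 6*m + 8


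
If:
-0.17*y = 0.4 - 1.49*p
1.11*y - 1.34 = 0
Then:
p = 0.41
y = 1.21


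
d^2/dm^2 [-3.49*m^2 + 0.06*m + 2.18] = -6.98000000000000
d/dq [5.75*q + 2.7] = 5.75000000000000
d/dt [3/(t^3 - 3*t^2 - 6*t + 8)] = 9*(-t^2 + 2*t + 2)/(t^3 - 3*t^2 - 6*t + 8)^2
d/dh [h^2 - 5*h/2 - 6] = 2*h - 5/2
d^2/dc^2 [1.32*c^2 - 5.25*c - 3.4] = 2.64000000000000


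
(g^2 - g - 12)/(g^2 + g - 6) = (g - 4)/(g - 2)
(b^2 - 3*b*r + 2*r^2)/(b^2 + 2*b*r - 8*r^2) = (b - r)/(b + 4*r)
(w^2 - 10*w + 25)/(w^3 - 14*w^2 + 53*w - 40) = (w - 5)/(w^2 - 9*w + 8)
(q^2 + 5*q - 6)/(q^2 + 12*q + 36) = (q - 1)/(q + 6)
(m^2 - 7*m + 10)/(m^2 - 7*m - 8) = (-m^2 + 7*m - 10)/(-m^2 + 7*m + 8)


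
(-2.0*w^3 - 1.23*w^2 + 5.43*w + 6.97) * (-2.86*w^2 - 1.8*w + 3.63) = 5.72*w^5 + 7.1178*w^4 - 20.5758*w^3 - 34.1731*w^2 + 7.1649*w + 25.3011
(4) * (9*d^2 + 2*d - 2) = 36*d^2 + 8*d - 8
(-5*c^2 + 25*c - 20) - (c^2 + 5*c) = -6*c^2 + 20*c - 20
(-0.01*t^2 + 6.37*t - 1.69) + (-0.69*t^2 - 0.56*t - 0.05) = -0.7*t^2 + 5.81*t - 1.74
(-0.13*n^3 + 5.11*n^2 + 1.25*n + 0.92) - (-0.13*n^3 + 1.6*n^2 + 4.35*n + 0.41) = 3.51*n^2 - 3.1*n + 0.51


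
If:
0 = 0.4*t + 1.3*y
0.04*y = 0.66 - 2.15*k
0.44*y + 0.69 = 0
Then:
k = 0.34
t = 5.10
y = -1.57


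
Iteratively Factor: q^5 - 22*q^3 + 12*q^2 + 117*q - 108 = (q + 3)*(q^4 - 3*q^3 - 13*q^2 + 51*q - 36) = (q + 3)*(q + 4)*(q^3 - 7*q^2 + 15*q - 9) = (q - 1)*(q + 3)*(q + 4)*(q^2 - 6*q + 9) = (q - 3)*(q - 1)*(q + 3)*(q + 4)*(q - 3)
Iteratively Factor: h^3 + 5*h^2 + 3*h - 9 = (h + 3)*(h^2 + 2*h - 3) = (h + 3)^2*(h - 1)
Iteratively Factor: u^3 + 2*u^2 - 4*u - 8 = (u + 2)*(u^2 - 4) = (u - 2)*(u + 2)*(u + 2)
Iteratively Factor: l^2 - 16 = (l + 4)*(l - 4)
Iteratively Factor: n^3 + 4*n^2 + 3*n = (n + 3)*(n^2 + n) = n*(n + 3)*(n + 1)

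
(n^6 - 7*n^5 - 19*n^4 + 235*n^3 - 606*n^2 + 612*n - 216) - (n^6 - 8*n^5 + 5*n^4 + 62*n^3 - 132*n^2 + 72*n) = n^5 - 24*n^4 + 173*n^3 - 474*n^2 + 540*n - 216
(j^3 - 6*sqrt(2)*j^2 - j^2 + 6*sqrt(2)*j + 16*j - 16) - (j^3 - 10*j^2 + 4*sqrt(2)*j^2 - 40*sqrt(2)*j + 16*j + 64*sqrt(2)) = -10*sqrt(2)*j^2 + 9*j^2 + 46*sqrt(2)*j - 64*sqrt(2) - 16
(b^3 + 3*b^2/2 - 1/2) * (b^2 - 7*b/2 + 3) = b^5 - 2*b^4 - 9*b^3/4 + 4*b^2 + 7*b/4 - 3/2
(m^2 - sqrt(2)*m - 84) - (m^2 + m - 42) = -sqrt(2)*m - m - 42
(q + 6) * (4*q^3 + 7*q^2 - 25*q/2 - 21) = 4*q^4 + 31*q^3 + 59*q^2/2 - 96*q - 126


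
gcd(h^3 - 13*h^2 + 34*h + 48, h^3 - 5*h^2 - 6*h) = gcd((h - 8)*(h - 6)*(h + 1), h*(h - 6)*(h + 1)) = h^2 - 5*h - 6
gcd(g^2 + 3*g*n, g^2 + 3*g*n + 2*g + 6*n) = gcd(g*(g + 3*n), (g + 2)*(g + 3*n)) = g + 3*n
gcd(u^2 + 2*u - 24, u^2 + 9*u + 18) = u + 6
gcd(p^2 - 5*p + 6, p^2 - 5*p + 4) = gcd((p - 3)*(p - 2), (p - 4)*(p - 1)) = 1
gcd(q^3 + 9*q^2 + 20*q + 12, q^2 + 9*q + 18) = q + 6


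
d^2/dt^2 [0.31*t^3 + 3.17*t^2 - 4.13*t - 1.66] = 1.86*t + 6.34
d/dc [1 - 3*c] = -3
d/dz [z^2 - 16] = 2*z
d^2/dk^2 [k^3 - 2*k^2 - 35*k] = 6*k - 4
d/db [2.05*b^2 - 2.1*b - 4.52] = 4.1*b - 2.1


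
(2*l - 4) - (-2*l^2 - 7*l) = 2*l^2 + 9*l - 4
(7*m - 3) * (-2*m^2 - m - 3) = -14*m^3 - m^2 - 18*m + 9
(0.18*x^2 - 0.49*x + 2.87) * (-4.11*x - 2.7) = -0.7398*x^3 + 1.5279*x^2 - 10.4727*x - 7.749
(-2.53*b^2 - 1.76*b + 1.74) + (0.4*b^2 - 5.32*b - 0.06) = -2.13*b^2 - 7.08*b + 1.68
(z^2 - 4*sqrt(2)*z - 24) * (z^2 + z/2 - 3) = z^4 - 4*sqrt(2)*z^3 + z^3/2 - 27*z^2 - 2*sqrt(2)*z^2 - 12*z + 12*sqrt(2)*z + 72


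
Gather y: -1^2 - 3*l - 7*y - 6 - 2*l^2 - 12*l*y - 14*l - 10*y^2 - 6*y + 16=-2*l^2 - 17*l - 10*y^2 + y*(-12*l - 13) + 9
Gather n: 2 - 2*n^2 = 2 - 2*n^2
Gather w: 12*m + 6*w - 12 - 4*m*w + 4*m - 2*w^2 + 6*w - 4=16*m - 2*w^2 + w*(12 - 4*m) - 16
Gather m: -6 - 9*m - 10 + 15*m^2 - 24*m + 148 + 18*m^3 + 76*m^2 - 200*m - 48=18*m^3 + 91*m^2 - 233*m + 84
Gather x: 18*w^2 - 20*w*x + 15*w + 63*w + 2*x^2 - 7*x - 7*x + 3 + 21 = 18*w^2 + 78*w + 2*x^2 + x*(-20*w - 14) + 24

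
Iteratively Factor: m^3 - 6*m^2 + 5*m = (m)*(m^2 - 6*m + 5) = m*(m - 1)*(m - 5)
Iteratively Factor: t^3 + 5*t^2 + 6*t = (t + 3)*(t^2 + 2*t) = (t + 2)*(t + 3)*(t)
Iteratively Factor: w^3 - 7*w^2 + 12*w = (w - 3)*(w^2 - 4*w) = (w - 4)*(w - 3)*(w)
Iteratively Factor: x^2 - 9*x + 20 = (x - 5)*(x - 4)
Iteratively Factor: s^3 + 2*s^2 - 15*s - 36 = (s + 3)*(s^2 - s - 12) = (s + 3)^2*(s - 4)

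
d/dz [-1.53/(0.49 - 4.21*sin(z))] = -6.4413*cos(z)/(4.21*sin(z) - 0.49)^2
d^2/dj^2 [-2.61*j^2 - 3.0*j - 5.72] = -5.22000000000000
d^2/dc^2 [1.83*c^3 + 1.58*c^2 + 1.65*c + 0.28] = 10.98*c + 3.16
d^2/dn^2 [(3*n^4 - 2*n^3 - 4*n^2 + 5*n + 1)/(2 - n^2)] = 2*(-3*n^6 + 18*n^4 - n^3 - 51*n^2 - 6*n + 14)/(n^6 - 6*n^4 + 12*n^2 - 8)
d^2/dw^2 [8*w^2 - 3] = 16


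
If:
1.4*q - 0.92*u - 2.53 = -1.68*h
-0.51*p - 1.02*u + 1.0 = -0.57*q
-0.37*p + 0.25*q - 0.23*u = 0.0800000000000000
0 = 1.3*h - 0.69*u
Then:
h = 1.15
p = -0.32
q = 1.85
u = 2.17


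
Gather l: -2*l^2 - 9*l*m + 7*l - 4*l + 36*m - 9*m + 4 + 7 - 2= -2*l^2 + l*(3 - 9*m) + 27*m + 9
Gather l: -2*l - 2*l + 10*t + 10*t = -4*l + 20*t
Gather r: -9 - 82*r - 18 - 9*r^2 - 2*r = -9*r^2 - 84*r - 27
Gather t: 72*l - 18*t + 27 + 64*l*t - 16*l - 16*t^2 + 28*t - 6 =56*l - 16*t^2 + t*(64*l + 10) + 21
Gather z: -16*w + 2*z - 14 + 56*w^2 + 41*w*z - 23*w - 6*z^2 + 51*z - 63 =56*w^2 - 39*w - 6*z^2 + z*(41*w + 53) - 77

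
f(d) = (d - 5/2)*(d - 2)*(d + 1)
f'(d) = (d - 5/2)*(d - 2) + (d - 5/2)*(d + 1) + (d - 2)*(d + 1)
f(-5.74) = -302.31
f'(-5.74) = 139.52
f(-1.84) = -14.00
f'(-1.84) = 23.54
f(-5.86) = -319.35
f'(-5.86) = 144.54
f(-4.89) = -198.07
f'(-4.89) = 106.47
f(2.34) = -0.18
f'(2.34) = 0.55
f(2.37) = -0.16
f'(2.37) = 0.76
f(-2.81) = -46.23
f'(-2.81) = 43.86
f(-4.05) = -120.86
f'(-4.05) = 78.06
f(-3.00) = -55.00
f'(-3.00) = 48.50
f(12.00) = 1235.00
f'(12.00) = 348.50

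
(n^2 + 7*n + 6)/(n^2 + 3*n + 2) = (n + 6)/(n + 2)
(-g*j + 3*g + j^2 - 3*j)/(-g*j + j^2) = (j - 3)/j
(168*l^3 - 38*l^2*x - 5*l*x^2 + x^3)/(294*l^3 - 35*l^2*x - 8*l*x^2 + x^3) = (-4*l + x)/(-7*l + x)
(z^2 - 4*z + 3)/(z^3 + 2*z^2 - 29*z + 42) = (z - 1)/(z^2 + 5*z - 14)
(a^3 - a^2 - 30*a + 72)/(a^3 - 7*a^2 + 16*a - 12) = (a^2 + 2*a - 24)/(a^2 - 4*a + 4)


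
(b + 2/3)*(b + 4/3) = b^2 + 2*b + 8/9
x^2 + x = x*(x + 1)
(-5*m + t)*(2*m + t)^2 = -20*m^3 - 16*m^2*t - m*t^2 + t^3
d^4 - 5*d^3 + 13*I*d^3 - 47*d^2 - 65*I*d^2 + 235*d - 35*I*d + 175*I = (d - 5)*(d + I)*(d + 5*I)*(d + 7*I)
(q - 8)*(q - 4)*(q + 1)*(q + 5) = q^4 - 6*q^3 - 35*q^2 + 132*q + 160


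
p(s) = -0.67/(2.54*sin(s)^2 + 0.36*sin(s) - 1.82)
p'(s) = -0.67*(-5.08*sin(s)*cos(s) - 0.36*cos(s))/(2.54*sin(s)^2 + 0.36*sin(s) - 1.82)^2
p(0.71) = 1.32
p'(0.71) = 7.28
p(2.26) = 22.84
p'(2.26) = -2118.69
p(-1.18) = -36.06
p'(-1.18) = -3206.92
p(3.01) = 0.39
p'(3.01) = -0.23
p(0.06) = 0.37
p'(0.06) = 0.14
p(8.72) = 1.29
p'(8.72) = -6.87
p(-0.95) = 1.55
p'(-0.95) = -7.87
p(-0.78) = 0.82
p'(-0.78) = -2.29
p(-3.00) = 0.37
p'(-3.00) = 0.07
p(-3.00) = 0.37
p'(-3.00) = 0.07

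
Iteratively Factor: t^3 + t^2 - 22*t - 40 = (t - 5)*(t^2 + 6*t + 8) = (t - 5)*(t + 4)*(t + 2)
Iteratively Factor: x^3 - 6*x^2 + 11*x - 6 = (x - 2)*(x^2 - 4*x + 3) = (x - 3)*(x - 2)*(x - 1)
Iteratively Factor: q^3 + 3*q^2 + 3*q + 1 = (q + 1)*(q^2 + 2*q + 1) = (q + 1)^2*(q + 1)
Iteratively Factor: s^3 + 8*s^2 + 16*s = (s)*(s^2 + 8*s + 16) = s*(s + 4)*(s + 4)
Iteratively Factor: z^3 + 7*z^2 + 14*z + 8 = (z + 2)*(z^2 + 5*z + 4) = (z + 2)*(z + 4)*(z + 1)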